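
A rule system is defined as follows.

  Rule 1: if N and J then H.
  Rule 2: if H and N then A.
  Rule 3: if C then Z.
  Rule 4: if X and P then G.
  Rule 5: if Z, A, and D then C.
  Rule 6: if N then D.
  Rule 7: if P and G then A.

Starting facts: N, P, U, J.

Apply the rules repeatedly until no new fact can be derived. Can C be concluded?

No

C would need Z, A, and D (Rule 5), but Z is never established.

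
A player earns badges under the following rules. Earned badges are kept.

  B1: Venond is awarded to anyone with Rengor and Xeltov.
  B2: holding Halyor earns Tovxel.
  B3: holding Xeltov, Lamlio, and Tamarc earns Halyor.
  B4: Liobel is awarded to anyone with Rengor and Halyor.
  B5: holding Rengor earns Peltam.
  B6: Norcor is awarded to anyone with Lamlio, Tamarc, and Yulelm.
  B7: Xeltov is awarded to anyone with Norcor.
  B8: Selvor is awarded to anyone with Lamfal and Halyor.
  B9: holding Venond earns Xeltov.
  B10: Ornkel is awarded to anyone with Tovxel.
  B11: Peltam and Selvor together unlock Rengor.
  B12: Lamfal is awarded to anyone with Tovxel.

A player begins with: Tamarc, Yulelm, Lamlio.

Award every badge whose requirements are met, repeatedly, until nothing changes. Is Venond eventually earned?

Venond would need Rengor and Xeltov (B1), but Rengor is never earned.

No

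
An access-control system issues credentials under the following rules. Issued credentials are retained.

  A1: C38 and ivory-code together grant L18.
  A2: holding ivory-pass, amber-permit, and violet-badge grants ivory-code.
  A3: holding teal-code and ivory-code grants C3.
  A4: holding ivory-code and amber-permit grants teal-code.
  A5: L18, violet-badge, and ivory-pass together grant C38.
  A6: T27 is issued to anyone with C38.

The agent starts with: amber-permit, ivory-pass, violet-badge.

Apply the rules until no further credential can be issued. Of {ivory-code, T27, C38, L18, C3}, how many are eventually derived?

2

Holding ivory-pass, amber-permit, and violet-badge grants ivory-code (A2).
Holding ivory-code and amber-permit grants teal-code (A4).
Holding teal-code and ivory-code grants C3 (A3).
ivory-code: reached.
T27 would need C38 (A6), but C38 is never granted.
C38 would need L18, violet-badge, and ivory-pass (A5), but L18 is never granted.
L18 would need C38 and ivory-code (A1), but C38 is never granted.
C3: reached.
Reached: ivory-code and C3 — 2 of the 5.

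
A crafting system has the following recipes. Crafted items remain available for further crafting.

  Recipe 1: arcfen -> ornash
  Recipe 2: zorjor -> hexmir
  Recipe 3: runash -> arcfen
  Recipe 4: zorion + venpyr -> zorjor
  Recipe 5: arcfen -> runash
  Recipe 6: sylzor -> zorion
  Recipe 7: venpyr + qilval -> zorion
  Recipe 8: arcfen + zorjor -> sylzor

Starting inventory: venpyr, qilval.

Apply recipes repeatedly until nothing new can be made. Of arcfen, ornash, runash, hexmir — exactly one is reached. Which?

hexmir

venpyr + qilval -> zorion (Recipe 7).
zorion + venpyr -> zorjor (Recipe 4).
Using Recipe 2, zorjor makes hexmir.
arcfen would need runash (Recipe 3), but runash is never obtained. runash would need arcfen (Recipe 5), but arcfen is never obtained. ornash would need arcfen (Recipe 1), but arcfen is never obtained.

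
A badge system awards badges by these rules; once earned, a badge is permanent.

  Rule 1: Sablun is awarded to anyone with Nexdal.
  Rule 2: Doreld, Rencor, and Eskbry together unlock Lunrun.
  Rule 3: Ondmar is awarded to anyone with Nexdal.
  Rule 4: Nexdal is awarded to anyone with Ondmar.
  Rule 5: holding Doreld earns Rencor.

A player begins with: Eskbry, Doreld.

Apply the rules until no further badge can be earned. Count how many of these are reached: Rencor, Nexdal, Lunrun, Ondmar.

2

With Doreld, Rencor is earned (Rule 5).
With Doreld, Rencor, and Eskbry, Lunrun is earned (Rule 2).
Rencor: reached.
Nexdal would need Ondmar (Rule 4), but Ondmar is never earned.
Lunrun: reached.
Ondmar would need Nexdal (Rule 3), but Nexdal is never earned.
Reached: Rencor and Lunrun — 2 of the 4.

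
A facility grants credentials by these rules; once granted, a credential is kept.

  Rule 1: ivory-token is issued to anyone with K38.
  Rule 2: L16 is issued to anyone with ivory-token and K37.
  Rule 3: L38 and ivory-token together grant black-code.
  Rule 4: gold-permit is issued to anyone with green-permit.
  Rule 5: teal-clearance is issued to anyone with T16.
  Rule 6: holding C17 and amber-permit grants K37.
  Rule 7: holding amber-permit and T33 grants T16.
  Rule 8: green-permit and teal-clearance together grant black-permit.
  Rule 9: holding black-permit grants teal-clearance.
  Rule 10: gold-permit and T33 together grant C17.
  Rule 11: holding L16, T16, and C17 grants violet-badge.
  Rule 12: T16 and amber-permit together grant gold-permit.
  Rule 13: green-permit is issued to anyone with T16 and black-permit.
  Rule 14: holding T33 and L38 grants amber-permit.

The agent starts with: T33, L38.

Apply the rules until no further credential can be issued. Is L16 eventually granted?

No

L16 would need ivory-token and K37 (Rule 2), but ivory-token is never granted.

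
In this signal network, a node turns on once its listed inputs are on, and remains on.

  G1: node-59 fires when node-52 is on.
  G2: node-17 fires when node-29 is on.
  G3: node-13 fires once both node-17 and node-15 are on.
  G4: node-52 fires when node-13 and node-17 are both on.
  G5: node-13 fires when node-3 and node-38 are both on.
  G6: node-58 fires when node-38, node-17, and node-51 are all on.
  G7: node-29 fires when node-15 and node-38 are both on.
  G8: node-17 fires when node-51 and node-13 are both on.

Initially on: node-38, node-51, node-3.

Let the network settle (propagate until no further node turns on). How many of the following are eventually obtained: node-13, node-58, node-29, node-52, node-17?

G5: node-3 and node-38 on → node-13 on.
G8: node-51 and node-13 on → node-17 on.
G6: node-38, node-17, and node-51 on → node-58 on.
G4: node-13 and node-17 on → node-52 on.
node-13: reached.
node-58: reached.
node-29 would need node-15 and node-38 (G7), but node-15 never turns on.
node-52: reached.
node-17: reached.
Reached: node-13, node-58, node-52, and node-17 — 4 of the 5.

4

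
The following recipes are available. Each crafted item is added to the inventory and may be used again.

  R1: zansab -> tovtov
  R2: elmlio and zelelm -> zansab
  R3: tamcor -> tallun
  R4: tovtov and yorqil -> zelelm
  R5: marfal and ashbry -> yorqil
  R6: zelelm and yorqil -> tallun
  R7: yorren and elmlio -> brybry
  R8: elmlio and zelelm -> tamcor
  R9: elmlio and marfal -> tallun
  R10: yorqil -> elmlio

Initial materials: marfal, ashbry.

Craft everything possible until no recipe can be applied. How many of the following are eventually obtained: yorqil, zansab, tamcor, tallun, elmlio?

marfal and ashbry -> yorqil (R5).
Using R10, yorqil makes elmlio.
Using R9, elmlio and marfal make tallun.
yorqil: reached.
zansab would need elmlio and zelelm (R2), but zelelm is never obtained.
tamcor would need elmlio and zelelm (R8), but zelelm is never obtained.
tallun: reached.
elmlio: reached.
Reached: yorqil, tallun, and elmlio — 3 of the 5.

3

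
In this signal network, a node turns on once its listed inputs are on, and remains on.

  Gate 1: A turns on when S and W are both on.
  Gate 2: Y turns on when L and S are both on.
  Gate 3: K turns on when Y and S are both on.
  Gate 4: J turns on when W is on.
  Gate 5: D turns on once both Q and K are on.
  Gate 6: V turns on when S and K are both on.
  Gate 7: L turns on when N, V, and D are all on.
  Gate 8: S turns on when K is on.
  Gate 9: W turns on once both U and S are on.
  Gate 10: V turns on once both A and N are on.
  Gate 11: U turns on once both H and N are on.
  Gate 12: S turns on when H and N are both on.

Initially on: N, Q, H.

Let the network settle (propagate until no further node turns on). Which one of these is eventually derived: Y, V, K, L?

V

H and N are on, so S turns on (Gate 12).
Gate 11: H and N on → U on.
Gate 9: U and S on → W on.
Gate 1: S and W on → A on.
Gate 10: A and N on → V on.
K would need Y and S (Gate 3), but Y never turns on. L would need N, V, and D (Gate 7), but D never turns on. Y would need L and S (Gate 2), but L never turns on.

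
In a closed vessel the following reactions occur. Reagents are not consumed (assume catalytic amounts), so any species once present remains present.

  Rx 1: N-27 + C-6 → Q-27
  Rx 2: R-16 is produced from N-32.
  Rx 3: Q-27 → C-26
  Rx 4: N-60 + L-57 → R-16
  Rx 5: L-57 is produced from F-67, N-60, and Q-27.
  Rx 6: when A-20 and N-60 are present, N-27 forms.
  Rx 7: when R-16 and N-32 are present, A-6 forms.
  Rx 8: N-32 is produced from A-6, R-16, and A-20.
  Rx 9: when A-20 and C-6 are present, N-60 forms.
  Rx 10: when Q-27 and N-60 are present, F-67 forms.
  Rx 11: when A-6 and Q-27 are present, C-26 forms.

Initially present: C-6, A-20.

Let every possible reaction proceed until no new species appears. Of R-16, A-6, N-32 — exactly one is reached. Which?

A-20 and C-6 present → N-60 forms (Rx 9).
A-20 and N-60 present → N-27 forms (Rx 6).
N-27 and C-6 present → Q-27 forms (Rx 1).
Q-27 and N-60 present → F-67 forms (Rx 10).
F-67, N-60, and Q-27 present → L-57 forms (Rx 5).
N-60 and L-57 present → R-16 forms (Rx 4).
N-32 would need A-6, R-16, and A-20 (Rx 8), but A-6 never forms. A-6 would need R-16 and N-32 (Rx 7), but N-32 never forms.

R-16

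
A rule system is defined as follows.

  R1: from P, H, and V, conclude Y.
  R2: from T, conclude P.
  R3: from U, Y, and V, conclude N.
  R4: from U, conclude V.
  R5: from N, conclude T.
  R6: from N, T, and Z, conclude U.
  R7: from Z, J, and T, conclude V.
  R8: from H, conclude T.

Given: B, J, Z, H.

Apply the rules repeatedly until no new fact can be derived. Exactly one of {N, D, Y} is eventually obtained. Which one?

H holds, so T follows (R8).
From Z, J, and T, R7 gives V.
From T, R2 gives P.
P, H, and V hold, so Y follows (R1).
N would need U, Y, and V (R3), but U is never established. No rule produces D, and it is not given.

Y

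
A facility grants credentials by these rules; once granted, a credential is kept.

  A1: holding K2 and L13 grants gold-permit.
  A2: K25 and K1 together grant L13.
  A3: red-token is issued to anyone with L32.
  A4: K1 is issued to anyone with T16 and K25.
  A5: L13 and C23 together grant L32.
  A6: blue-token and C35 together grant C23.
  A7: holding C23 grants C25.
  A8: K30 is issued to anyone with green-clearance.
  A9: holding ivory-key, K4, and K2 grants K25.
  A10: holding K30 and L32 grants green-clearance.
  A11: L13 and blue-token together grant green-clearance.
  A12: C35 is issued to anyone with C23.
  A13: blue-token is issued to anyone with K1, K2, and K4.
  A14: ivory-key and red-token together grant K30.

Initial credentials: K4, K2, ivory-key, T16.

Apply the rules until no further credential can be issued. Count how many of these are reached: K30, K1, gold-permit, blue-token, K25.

5

Holding ivory-key, K4, and K2 grants K25 (A9).
Holding T16 and K25 grants K1 (A4).
Holding K1, K2, and K4 grants blue-token (A13).
Holding K25 and K1 grants L13 (A2).
Holding L13 and blue-token grants green-clearance (A11).
Holding K2 and L13 grants gold-permit (A1).
Holding green-clearance grants K30 (A8).
K30: reached.
K1: reached.
gold-permit: reached.
blue-token: reached.
K25: reached.
All 5 are reached.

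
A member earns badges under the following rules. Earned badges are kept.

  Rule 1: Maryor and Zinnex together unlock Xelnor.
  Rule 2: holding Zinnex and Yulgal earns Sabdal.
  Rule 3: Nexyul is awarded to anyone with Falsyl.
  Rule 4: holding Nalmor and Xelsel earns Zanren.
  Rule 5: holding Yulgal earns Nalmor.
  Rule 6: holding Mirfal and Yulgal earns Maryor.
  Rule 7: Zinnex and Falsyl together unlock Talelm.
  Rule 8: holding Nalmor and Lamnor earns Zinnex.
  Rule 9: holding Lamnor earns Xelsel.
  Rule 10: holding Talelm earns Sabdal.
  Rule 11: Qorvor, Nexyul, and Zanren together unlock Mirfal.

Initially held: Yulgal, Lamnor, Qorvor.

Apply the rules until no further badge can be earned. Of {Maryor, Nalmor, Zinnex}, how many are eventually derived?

With Yulgal, Nalmor is earned (Rule 5).
With Nalmor and Lamnor, Zinnex is earned (Rule 8).
Maryor would need Mirfal and Yulgal (Rule 6), but Mirfal is never earned.
Nalmor: reached.
Zinnex: reached.
Reached: Nalmor and Zinnex — 2 of the 3.

2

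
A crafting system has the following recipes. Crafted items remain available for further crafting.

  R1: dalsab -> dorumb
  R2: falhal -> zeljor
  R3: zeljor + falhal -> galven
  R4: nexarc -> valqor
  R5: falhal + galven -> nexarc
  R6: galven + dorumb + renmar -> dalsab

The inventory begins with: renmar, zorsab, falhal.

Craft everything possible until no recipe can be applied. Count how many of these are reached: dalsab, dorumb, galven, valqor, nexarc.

falhal -> zeljor (R2).
Using R3, zeljor and falhal make galven.
Using R5, falhal and galven make nexarc.
nexarc -> valqor (R4).
dalsab would need galven, dorumb, and renmar (R6), but dorumb is never obtained.
dorumb would need dalsab (R1), but dalsab is never obtained.
galven: reached.
valqor: reached.
nexarc: reached.
Reached: galven, valqor, and nexarc — 3 of the 5.

3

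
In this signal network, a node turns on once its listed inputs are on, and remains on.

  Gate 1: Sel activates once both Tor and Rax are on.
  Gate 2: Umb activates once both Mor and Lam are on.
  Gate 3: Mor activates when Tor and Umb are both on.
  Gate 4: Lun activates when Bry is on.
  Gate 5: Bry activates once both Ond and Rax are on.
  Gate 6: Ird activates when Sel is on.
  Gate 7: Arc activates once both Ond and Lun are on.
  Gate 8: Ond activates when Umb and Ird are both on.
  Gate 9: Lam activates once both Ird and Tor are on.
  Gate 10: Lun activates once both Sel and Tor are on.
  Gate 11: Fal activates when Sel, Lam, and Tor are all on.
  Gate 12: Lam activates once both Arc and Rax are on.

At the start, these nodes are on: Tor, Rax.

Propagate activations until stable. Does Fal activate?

Yes

Tor and Rax are on, so Sel activates (Gate 1).
Sel is on, so Ird activates (Gate 6).
Gate 9: Ird and Tor on → Lam on.
Gate 11: Sel, Lam, and Tor on → Fal on.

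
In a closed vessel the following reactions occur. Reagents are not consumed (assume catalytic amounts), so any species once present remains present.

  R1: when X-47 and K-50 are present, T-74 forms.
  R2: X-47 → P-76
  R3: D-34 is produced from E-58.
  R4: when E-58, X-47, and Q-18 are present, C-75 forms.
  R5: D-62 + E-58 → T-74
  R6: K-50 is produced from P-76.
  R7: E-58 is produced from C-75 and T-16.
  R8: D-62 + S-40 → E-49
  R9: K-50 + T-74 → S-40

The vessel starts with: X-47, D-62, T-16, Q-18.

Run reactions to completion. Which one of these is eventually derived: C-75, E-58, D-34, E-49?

X-47 present → P-76 forms (R2).
P-76 present → K-50 forms (R6).
X-47 and K-50 present → T-74 forms (R1).
K-50 and T-74 present → S-40 forms (R9).
D-62 and S-40 present → E-49 forms (R8).
D-34 would need E-58 (R3), but E-58 never forms. E-58 would need C-75 and T-16 (R7), but C-75 never forms. C-75 would need E-58, X-47, and Q-18 (R4), but E-58 never forms.

E-49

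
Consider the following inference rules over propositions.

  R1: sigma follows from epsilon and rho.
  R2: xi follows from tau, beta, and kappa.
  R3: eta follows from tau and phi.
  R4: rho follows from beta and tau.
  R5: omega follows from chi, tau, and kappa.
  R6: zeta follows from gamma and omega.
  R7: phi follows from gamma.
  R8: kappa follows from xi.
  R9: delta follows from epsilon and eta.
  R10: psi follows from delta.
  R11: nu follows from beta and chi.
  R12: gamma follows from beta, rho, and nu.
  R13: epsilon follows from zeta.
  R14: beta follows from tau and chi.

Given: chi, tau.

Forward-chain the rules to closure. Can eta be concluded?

Yes

From tau and chi, R14 gives beta.
From beta and chi, R11 gives nu.
beta and tau hold, so rho follows (R4).
From beta, rho, and nu, R12 gives gamma.
gamma holds, so phi follows (R7).
tau and phi hold, so eta follows (R3).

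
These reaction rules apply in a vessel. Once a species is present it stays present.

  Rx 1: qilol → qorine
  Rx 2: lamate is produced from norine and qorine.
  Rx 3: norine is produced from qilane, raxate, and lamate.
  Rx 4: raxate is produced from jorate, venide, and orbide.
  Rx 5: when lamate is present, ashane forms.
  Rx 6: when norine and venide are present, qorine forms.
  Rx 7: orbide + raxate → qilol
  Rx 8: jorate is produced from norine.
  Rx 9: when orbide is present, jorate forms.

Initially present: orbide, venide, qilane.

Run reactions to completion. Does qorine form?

Yes

orbide present → jorate forms (Rx 9).
jorate, venide, and orbide present → raxate forms (Rx 4).
orbide and raxate present → qilol forms (Rx 7).
qilol present → qorine forms (Rx 1).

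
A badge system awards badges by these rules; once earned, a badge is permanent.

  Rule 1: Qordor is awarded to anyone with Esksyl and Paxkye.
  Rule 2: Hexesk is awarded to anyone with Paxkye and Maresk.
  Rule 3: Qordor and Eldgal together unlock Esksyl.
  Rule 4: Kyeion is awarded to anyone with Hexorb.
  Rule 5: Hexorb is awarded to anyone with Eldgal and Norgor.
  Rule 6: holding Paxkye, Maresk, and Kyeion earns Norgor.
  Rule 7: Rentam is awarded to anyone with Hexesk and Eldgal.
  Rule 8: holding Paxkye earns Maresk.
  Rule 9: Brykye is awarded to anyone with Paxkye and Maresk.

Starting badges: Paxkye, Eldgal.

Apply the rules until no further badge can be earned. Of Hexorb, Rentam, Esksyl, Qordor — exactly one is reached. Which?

With Paxkye, Maresk is earned (Rule 8).
With Paxkye and Maresk, Hexesk is earned (Rule 2).
With Hexesk and Eldgal, Rentam is earned (Rule 7).
Hexorb would need Eldgal and Norgor (Rule 5), but Norgor is never earned. Qordor would need Esksyl and Paxkye (Rule 1), but Esksyl is never earned. Esksyl would need Qordor and Eldgal (Rule 3), but Qordor is never earned.

Rentam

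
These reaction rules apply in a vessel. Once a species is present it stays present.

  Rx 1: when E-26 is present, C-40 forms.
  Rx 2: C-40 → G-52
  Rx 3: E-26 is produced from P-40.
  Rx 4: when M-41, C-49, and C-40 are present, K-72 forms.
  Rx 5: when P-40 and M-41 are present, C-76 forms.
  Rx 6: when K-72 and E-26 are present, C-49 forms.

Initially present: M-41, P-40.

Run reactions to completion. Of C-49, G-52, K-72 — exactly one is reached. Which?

G-52

P-40 present → E-26 forms (Rx 3).
E-26 present → C-40 forms (Rx 1).
C-40 present → G-52 forms (Rx 2).
K-72 would need M-41, C-49, and C-40 (Rx 4), but C-49 never forms. C-49 would need K-72 and E-26 (Rx 6), but K-72 never forms.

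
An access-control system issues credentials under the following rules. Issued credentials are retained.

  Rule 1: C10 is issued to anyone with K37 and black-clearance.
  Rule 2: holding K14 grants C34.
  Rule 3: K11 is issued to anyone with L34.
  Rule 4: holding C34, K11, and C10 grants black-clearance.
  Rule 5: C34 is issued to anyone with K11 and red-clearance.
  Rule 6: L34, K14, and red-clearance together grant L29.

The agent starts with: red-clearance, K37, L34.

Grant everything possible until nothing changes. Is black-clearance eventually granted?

black-clearance would need C34, K11, and C10 (Rule 4), but C10 is never granted.

No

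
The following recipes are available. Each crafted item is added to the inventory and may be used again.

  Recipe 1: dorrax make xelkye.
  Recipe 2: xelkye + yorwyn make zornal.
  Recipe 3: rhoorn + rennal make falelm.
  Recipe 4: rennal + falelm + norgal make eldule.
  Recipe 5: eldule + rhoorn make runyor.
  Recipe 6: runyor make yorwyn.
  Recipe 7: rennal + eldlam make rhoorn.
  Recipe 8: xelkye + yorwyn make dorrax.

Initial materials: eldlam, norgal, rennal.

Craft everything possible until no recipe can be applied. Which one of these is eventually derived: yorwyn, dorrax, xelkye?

yorwyn

rennal + eldlam → rhoorn (Recipe 7).
rhoorn + rennal → falelm (Recipe 3).
rennal + falelm + norgal → eldule (Recipe 4).
eldule + rhoorn → runyor (Recipe 5).
runyor → yorwyn (Recipe 6).
dorrax would need xelkye and yorwyn (Recipe 8), but xelkye is never obtained. xelkye would need dorrax (Recipe 1), but dorrax is never obtained.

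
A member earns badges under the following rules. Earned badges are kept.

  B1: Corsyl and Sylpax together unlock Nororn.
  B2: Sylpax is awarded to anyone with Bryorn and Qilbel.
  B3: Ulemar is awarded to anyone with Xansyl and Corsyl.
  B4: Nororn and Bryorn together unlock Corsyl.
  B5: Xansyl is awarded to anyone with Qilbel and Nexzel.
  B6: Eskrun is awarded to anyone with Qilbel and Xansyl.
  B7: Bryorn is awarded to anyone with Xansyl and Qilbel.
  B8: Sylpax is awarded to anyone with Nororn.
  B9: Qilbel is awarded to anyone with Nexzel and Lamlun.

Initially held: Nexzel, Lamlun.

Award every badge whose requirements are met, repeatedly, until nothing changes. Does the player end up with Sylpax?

Yes

With Nexzel and Lamlun, Qilbel is earned (B9).
With Qilbel and Nexzel, Xansyl is earned (B5).
With Xansyl and Qilbel, Bryorn is earned (B7).
With Bryorn and Qilbel, Sylpax is earned (B2).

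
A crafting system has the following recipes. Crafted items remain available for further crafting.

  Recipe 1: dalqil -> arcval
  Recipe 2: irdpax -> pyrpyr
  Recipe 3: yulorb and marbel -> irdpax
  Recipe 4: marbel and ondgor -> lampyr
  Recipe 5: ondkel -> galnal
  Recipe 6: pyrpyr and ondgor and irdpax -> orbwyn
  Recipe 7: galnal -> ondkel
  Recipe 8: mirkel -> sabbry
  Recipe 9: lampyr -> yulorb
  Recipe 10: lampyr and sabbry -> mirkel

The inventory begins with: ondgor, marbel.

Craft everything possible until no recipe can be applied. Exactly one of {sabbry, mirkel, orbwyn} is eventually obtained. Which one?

orbwyn

marbel and ondgor -> lampyr (Recipe 4).
Using Recipe 9, lampyr makes yulorb.
yulorb and marbel -> irdpax (Recipe 3).
Using Recipe 2, irdpax makes pyrpyr.
pyrpyr and ondgor and irdpax -> orbwyn (Recipe 6).
sabbry would need mirkel (Recipe 8), but mirkel is never obtained. mirkel would need lampyr and sabbry (Recipe 10), but sabbry is never obtained.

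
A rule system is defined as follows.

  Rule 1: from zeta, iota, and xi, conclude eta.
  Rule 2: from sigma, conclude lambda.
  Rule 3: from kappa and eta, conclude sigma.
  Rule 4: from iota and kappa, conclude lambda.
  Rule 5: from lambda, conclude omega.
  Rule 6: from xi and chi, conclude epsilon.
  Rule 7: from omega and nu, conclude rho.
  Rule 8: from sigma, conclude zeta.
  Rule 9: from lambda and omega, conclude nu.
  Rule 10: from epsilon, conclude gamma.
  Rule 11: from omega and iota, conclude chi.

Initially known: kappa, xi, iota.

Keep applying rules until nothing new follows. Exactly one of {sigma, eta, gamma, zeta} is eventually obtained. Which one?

From iota and kappa, Rule 4 gives lambda.
lambda holds, so omega follows (Rule 5).
omega and iota hold, so chi follows (Rule 11).
xi and chi hold, so epsilon follows (Rule 6).
epsilon holds, so gamma follows (Rule 10).
sigma would need kappa and eta (Rule 3), but eta is never established. zeta would need sigma (Rule 8), but sigma is never established. eta would need zeta, iota, and xi (Rule 1), but zeta is never established.

gamma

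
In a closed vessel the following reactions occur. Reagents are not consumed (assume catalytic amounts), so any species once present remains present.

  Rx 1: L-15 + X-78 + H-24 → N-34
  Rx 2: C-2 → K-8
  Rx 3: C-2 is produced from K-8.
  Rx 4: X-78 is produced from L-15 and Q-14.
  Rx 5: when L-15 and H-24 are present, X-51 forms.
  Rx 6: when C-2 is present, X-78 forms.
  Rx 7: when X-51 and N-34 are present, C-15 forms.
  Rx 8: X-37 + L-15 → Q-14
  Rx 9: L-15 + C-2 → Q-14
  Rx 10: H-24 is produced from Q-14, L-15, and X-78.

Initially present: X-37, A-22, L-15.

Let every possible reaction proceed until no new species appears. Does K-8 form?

No

K-8 would need C-2 (Rx 2), but C-2 never forms.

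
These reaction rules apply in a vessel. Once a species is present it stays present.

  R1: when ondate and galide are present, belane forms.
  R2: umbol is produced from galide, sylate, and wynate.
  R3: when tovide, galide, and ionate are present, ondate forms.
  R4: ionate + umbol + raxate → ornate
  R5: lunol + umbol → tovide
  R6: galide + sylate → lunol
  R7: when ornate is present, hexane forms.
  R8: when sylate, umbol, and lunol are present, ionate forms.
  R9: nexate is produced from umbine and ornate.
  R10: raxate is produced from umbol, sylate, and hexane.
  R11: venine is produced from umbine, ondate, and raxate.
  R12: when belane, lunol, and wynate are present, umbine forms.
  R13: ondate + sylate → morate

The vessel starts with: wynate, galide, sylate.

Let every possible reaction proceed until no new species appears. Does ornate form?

No

ornate would need ionate, umbol, and raxate (R4), but raxate never forms.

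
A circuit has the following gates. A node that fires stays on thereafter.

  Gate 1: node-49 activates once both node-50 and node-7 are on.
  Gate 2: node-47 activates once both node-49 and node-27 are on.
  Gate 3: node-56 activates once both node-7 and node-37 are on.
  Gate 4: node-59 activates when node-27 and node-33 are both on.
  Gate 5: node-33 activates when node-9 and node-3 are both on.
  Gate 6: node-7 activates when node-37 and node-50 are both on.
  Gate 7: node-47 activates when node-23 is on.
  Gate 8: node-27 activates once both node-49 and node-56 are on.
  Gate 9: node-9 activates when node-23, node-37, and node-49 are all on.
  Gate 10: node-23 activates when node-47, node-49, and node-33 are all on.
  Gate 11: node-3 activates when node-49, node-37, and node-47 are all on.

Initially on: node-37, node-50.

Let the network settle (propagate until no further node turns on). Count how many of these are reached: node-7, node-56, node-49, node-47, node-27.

node-37 and node-50 are on, so node-7 activates (Gate 6).
Gate 1: node-50 and node-7 on → node-49 on.
Gate 3: node-7 and node-37 on → node-56 on.
node-49 and node-56 are on, so node-27 activates (Gate 8).
node-49 and node-27 are on, so node-47 activates (Gate 2).
node-7: reached.
node-56: reached.
node-49: reached.
node-47: reached.
node-27: reached.
All 5 are reached.

5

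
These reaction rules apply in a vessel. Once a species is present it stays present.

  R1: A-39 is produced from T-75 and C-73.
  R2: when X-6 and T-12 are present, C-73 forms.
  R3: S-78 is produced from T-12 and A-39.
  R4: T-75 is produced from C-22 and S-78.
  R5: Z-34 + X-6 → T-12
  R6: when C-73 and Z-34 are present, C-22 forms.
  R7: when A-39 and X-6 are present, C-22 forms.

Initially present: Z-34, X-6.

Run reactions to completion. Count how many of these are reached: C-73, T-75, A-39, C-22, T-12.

3

Z-34 and X-6 present → T-12 forms (R5).
X-6 and T-12 present → C-73 forms (R2).
C-73 and Z-34 present → C-22 forms (R6).
C-73: reached.
T-75 would need C-22 and S-78 (R4), but S-78 never forms.
A-39 would need T-75 and C-73 (R1), but T-75 never forms.
C-22: reached.
T-12: reached.
Reached: C-73, C-22, and T-12 — 3 of the 5.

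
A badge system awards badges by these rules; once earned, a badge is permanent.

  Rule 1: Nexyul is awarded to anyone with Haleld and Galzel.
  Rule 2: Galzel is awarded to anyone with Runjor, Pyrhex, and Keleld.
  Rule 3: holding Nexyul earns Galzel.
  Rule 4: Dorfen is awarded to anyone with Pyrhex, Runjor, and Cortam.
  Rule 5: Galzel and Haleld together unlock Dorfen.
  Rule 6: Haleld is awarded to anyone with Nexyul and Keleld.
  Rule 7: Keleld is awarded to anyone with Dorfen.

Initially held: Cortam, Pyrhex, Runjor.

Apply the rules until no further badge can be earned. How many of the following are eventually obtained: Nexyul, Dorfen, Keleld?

With Pyrhex, Runjor, and Cortam, Dorfen is earned (Rule 4).
With Dorfen, Keleld is earned (Rule 7).
Nexyul would need Haleld and Galzel (Rule 1), but Haleld is never earned.
Dorfen: reached.
Keleld: reached.
Reached: Dorfen and Keleld — 2 of the 3.

2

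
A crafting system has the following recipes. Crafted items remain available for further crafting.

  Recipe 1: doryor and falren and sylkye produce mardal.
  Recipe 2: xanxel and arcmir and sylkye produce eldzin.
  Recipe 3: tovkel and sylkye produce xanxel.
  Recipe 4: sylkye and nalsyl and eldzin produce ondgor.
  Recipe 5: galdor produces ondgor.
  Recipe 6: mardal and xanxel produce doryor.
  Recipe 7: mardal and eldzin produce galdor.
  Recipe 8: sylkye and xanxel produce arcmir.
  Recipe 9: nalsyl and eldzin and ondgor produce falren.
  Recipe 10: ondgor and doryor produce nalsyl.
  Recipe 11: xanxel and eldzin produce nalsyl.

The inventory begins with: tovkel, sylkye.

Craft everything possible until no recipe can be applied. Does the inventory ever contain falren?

Yes

tovkel and sylkye → xanxel (Recipe 3).
sylkye and xanxel → arcmir (Recipe 8).
xanxel and arcmir and sylkye → eldzin (Recipe 2).
Using Recipe 11, xanxel and eldzin make nalsyl.
Using Recipe 4, sylkye, nalsyl, and eldzin make ondgor.
nalsyl and eldzin and ondgor → falren (Recipe 9).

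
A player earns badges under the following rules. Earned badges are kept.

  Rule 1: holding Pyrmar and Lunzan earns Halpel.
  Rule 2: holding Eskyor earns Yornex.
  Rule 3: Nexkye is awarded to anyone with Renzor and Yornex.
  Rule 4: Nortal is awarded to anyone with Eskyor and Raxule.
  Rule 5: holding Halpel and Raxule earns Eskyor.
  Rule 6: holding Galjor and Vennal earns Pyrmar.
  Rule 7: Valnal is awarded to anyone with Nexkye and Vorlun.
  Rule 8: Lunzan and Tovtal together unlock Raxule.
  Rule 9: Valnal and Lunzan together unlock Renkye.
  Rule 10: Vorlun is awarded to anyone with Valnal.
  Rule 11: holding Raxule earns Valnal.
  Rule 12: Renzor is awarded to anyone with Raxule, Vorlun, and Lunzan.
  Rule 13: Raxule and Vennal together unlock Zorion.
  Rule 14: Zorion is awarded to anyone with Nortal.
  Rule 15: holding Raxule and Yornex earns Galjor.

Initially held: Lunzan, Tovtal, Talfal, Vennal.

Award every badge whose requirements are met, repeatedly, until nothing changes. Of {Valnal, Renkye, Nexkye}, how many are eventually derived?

2

With Lunzan and Tovtal, Raxule is earned (Rule 8).
With Raxule, Valnal is earned (Rule 11).
With Valnal and Lunzan, Renkye is earned (Rule 9).
Valnal: reached.
Renkye: reached.
Nexkye would need Renzor and Yornex (Rule 3), but Yornex is never earned.
Reached: Valnal and Renkye — 2 of the 3.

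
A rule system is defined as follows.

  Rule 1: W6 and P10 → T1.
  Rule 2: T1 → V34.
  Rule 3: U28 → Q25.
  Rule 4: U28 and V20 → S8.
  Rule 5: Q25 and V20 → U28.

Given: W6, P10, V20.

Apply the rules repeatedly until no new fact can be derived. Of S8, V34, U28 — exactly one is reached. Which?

W6 and P10 hold, so T1 follows (Rule 1).
T1 holds, so V34 follows (Rule 2).
S8 would need U28 and V20 (Rule 4), but U28 is never established. U28 would need Q25 and V20 (Rule 5), but Q25 is never established.

V34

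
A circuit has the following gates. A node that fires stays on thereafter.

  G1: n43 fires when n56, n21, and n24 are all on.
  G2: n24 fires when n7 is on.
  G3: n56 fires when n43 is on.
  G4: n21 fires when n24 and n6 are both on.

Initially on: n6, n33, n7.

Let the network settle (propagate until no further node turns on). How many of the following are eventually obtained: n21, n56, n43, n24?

n7 is on, so n24 fires (G2).
G4: n24 and n6 on → n21 on.
n21: reached.
n56 would need n43 (G3), but n43 never turns on.
n43 would need n56, n21, and n24 (G1), but n56 never turns on.
n24: reached.
Reached: n21 and n24 — 2 of the 4.

2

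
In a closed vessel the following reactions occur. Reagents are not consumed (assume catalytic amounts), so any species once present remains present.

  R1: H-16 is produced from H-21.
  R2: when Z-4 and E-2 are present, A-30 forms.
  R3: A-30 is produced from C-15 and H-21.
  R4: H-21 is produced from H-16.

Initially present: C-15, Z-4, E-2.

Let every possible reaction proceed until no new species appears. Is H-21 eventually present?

H-21 would need H-16 (R4), but H-16 never forms.

No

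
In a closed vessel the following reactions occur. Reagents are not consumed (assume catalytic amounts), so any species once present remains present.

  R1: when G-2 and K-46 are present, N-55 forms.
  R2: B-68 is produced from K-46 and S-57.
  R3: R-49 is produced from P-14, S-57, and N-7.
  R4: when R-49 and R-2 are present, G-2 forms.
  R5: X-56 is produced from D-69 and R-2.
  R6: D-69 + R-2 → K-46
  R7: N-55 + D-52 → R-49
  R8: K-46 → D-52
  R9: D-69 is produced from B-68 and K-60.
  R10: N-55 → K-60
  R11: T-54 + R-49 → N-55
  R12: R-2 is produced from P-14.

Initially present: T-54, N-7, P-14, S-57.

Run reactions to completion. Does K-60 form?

Yes

P-14, S-57, and N-7 present → R-49 forms (R3).
T-54 and R-49 present → N-55 forms (R11).
N-55 present → K-60 forms (R10).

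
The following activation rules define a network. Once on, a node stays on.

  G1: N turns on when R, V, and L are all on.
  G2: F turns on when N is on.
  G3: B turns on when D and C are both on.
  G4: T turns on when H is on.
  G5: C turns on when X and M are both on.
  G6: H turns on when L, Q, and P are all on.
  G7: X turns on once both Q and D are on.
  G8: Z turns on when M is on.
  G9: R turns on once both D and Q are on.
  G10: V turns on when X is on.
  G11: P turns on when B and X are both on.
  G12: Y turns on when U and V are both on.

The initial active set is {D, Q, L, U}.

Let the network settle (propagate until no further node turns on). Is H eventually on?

H would need L, Q, and P (G6), but P never turns on.

No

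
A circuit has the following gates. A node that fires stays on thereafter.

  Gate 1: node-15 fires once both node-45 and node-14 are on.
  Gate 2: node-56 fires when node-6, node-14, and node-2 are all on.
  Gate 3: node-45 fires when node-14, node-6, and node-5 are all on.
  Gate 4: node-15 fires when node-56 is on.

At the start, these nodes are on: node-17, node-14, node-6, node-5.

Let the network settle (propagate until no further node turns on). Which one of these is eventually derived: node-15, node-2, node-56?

node-15

Gate 3: node-14, node-6, and node-5 on → node-45 on.
Gate 1: node-45 and node-14 on → node-15 on.
No rule produces node-2, and it is not given. node-56 would need node-6, node-14, and node-2 (Gate 2), but node-2 never turns on.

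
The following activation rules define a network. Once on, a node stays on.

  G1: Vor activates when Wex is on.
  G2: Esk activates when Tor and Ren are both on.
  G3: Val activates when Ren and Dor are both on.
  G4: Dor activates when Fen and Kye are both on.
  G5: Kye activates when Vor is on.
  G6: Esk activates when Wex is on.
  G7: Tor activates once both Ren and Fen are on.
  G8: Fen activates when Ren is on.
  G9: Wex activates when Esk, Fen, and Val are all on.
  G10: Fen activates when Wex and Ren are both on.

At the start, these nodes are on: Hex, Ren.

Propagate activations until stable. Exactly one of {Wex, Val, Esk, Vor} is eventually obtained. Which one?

Esk

G8: Ren on → Fen on.
G7: Ren and Fen on → Tor on.
G2: Tor and Ren on → Esk on.
Wex would need Esk, Fen, and Val (G9), but Val never turns on. Val would need Ren and Dor (G3), but Dor never turns on. Vor would need Wex (G1), but Wex never turns on.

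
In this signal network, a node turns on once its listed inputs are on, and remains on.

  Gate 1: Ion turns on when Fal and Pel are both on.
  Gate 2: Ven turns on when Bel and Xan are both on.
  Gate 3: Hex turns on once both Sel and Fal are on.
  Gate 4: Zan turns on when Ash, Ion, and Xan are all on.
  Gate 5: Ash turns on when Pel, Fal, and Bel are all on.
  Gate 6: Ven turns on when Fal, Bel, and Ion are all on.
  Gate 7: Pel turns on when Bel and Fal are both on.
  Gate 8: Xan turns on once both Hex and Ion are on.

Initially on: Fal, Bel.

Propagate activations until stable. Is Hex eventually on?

No

Hex would need Sel and Fal (Gate 3), but Sel never turns on.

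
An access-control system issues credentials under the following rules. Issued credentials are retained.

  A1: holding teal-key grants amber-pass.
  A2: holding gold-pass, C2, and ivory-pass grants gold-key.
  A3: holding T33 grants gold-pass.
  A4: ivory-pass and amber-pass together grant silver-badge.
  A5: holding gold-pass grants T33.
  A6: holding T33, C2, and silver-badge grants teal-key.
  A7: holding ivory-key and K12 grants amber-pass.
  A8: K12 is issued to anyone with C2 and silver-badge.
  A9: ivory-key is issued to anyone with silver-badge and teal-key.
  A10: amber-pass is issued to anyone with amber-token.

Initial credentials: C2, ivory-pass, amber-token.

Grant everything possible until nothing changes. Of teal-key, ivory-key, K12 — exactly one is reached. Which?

Holding amber-token grants amber-pass (A10).
Holding ivory-pass and amber-pass grants silver-badge (A4).
Holding C2 and silver-badge grants K12 (A8).
ivory-key would need silver-badge and teal-key (A9), but teal-key is never granted. teal-key would need T33, C2, and silver-badge (A6), but T33 is never granted.

K12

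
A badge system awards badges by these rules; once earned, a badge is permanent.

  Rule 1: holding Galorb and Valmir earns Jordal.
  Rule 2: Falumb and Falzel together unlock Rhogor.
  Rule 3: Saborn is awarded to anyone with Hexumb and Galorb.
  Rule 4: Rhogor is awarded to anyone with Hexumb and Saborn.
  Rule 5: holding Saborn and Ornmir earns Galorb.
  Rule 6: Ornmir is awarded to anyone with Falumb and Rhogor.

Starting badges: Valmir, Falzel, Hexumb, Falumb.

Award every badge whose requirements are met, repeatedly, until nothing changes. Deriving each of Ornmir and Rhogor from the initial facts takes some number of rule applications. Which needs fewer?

Rhogor

Rhogor: With Falumb and Falzel, Rhogor is earned (Rule 2). [1 rule application]
Ornmir: With Falumb and Falzel, Rhogor is earned (Rule 2). With Falumb and Rhogor, Ornmir is earned (Rule 6). [2 rule applications]
Rhogor needs fewer.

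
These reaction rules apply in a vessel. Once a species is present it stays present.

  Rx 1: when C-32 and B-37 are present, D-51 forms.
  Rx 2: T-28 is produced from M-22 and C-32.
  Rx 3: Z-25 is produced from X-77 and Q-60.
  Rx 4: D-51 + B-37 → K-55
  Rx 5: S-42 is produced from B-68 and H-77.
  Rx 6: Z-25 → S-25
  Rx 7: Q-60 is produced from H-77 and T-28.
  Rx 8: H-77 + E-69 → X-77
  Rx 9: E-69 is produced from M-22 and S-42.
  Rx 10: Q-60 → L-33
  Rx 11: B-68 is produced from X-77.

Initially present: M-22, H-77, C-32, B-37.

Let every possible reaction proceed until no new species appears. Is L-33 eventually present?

M-22 and C-32 present → T-28 forms (Rx 2).
H-77 and T-28 present → Q-60 forms (Rx 7).
Q-60 present → L-33 forms (Rx 10).

Yes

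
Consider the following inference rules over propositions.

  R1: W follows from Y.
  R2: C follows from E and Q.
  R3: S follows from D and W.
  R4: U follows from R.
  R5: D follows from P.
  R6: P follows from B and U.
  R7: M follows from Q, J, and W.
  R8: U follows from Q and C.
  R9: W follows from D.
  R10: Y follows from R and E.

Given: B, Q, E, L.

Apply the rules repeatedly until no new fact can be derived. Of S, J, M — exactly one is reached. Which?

E and Q hold, so C follows (R2).
Q and C hold, so U follows (R8).
From B and U, R6 gives P.
P holds, so D follows (R5).
From D, R9 gives W.
D and W hold, so S follows (R3).
M would need Q, J, and W (R7), but J is never established. No rule produces J, and it is not given.

S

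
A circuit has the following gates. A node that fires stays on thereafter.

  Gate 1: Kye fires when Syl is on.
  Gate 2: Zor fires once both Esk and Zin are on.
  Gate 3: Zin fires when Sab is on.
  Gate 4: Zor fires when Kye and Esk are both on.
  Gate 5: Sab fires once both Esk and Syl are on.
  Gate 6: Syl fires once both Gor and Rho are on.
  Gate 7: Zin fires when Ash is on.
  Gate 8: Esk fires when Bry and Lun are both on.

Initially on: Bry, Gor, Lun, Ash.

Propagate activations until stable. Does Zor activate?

Gate 7: Ash on → Zin on.
Gate 8: Bry and Lun on → Esk on.
Esk and Zin are on, so Zor fires (Gate 2).

Yes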